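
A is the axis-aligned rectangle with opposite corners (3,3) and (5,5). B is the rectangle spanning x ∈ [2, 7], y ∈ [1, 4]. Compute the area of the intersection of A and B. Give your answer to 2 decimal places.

|A∩B|: x∈[3,5], y∈[3,4] → 2·1 = 2.

2.00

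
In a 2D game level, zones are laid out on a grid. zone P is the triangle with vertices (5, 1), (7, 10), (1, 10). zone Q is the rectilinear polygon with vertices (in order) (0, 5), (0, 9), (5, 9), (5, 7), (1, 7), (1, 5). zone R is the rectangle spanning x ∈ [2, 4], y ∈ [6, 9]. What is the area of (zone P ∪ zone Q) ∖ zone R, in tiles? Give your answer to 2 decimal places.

27.33

|zone P ∪ zone Q| = 32.7778.
|(zone P ∪ zone Q) ∩ zone R| = 5.4444.
|(zone P ∪ zone Q) ∖ zone R| = 32.7778 − 5.4444 = 27.33.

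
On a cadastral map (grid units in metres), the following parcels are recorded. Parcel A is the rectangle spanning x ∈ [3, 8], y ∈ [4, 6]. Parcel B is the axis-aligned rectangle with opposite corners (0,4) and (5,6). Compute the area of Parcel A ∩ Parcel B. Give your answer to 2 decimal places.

|Parcel A∩Parcel B|: x∈[3,5], y∈[4,6] → 2·2 = 4.

4.00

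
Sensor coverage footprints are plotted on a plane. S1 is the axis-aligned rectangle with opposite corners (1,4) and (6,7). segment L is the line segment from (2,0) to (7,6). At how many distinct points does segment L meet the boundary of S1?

2

The segment meets the boundary at (6,4.8), (5.333,4).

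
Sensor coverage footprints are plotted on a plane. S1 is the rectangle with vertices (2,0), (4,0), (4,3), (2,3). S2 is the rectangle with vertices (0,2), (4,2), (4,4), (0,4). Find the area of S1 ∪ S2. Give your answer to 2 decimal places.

By inclusion–exclusion:
Individual areas: |S1| = 6, |S2| = 8.
|S1∩S2|: x∈[2,4], y∈[2,3] → 2·1 = 2.
|S1 ∪ S2| = 14 − 2 = 12.00.

12.00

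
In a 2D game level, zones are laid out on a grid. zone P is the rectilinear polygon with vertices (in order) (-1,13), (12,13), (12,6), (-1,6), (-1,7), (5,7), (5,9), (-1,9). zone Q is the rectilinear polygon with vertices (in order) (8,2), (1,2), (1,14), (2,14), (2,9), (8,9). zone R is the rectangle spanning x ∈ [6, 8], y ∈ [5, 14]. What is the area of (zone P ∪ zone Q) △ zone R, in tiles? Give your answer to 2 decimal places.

|zone P ∪ zone Q| = 116.
|(zone P ∪ zone Q) ∩ zone R| = 16.
|(zone P ∪ zone Q) △ zone R| = 116 + 18 − 32 = 102.00.

102.00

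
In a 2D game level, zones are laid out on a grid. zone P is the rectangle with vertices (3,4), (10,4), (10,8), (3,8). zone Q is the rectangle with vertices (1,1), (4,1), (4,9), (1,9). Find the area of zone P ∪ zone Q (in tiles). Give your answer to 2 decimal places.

By inclusion–exclusion:
Individual areas: |zone P| = 28, |zone Q| = 24.
|zone P∩zone Q|: x∈[3,4], y∈[4,8] → 1·4 = 4.
|zone P ∪ zone Q| = 52 − 4 = 48.00.

48.00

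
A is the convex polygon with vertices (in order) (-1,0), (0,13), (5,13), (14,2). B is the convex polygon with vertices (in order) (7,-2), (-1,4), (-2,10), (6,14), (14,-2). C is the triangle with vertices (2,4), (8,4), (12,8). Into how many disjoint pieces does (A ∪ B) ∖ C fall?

(A ∪ B) ∖ C is a single connected region.

1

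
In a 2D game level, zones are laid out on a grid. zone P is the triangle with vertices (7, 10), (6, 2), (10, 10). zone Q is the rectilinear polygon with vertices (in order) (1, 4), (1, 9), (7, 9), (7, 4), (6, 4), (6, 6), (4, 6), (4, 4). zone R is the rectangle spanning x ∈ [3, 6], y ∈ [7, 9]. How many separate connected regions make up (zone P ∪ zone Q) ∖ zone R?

1

(zone P ∪ zone Q) ∖ zone R is a single connected region.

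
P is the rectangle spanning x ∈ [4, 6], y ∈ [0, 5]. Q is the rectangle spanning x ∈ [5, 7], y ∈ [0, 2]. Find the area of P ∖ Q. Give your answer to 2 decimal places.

8.00

|P∩Q|: x∈[5,6], y∈[0,2] → 1·2 = 2.
|P| = 10.
|P ∖ Q| = |P| − |P∩Q| = 10 − 2 = 8.00.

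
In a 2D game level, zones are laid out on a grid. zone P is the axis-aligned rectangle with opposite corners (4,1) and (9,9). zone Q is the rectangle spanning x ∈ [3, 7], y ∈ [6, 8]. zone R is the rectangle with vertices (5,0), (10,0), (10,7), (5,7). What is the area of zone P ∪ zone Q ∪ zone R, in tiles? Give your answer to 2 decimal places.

53.00

By inclusion–exclusion:
Individual areas: |zone P| = 40, |zone Q| = 8, |zone R| = 35.
|zone P∩zone Q|: x∈[4,7], y∈[6,8] → 3·2 = 6.
|zone P∩zone R|: x∈[5,9], y∈[1,7] → 4·6 = 24.
|zone Q∩zone R|: x∈[5,7], y∈[6,7] → 2·1 = 2.
|zone P∩zone Q∩zone R| = 2.
|zone P ∪ zone Q ∪ zone R| = 83 − 32 + 2 = 53.00.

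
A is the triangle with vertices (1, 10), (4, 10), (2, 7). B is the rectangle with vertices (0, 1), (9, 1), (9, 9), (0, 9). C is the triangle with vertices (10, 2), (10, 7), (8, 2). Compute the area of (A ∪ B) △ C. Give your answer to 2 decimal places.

77.00

|A ∪ B| = 74.5.
|(A ∪ B) ∩ C| = 1.25.
|(A ∪ B) △ C| = 74.5 + 5 − 2.5 = 77.00.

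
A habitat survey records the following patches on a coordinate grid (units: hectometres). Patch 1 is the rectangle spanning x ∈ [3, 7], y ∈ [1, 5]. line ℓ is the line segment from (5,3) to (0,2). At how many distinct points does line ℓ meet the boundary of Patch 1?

1

The segment meets the boundary at (3,2.6).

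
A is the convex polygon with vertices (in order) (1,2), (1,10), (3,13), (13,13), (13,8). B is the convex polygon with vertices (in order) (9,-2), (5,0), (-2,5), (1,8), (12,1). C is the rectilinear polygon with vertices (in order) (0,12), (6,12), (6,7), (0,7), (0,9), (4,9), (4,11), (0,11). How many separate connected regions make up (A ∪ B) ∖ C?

(A ∪ B) ∖ C splits into 2 disjoint pieces (area 110.2959, area 5.6667).

2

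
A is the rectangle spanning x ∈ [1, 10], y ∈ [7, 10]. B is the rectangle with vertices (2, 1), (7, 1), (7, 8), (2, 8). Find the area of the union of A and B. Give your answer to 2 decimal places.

By inclusion–exclusion:
Individual areas: |A| = 27, |B| = 35.
|A∩B|: x∈[2,7], y∈[7,8] → 5·1 = 5.
|A ∪ B| = 62 − 5 = 57.00.

57.00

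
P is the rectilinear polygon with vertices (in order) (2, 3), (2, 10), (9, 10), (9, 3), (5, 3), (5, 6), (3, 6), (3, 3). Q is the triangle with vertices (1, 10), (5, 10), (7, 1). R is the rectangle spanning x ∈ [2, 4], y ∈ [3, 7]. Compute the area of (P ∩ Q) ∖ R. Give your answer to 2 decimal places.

|P ∩ Q| = 15.0278.
|(P ∩ Q) ∩ R| = 0.6667.
|(P ∩ Q) ∖ R| = 15.0278 − 0.6667 = 14.36.

14.36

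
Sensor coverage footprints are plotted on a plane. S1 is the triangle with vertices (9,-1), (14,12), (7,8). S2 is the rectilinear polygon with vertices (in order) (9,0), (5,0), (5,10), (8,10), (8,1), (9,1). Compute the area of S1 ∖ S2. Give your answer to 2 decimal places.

32.63

|S1| = 35.5, |S1∩S2| = 2.869.
|S1 ∖ S2| = |S1| − |S1∩S2| = 35.5 − 2.869 = 32.63.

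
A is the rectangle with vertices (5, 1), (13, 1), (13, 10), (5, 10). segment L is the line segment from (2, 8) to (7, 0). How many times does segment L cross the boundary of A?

The segment meets the boundary at (6.375,1), (5,3.2).

2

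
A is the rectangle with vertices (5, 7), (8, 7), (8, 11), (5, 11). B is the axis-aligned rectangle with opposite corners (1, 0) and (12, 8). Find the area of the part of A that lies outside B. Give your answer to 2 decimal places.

9.00

|A∩B|: x∈[5,8], y∈[7,8] → 3·1 = 3.
|A| = 12.
|A ∖ B| = |A| − |A∩B| = 12 − 3 = 9.00.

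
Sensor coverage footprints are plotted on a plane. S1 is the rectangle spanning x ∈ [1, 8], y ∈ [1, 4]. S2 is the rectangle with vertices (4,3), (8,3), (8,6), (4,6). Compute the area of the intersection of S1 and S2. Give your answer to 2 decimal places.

|S1∩S2|: x∈[4,8], y∈[3,4] → 4·1 = 4.

4.00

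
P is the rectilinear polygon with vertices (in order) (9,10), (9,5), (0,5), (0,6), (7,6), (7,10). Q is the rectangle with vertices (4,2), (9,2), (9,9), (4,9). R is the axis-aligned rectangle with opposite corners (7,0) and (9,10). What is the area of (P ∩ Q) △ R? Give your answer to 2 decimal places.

|P ∩ Q| = 11.
|(P ∩ Q) ∩ R| = 8.
|(P ∩ Q) △ R| = 11 + 20 − 16 = 15.00.

15.00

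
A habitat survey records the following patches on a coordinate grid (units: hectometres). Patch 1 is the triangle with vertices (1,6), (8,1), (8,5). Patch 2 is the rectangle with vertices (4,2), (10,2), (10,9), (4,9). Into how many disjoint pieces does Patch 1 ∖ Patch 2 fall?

Patch 1 ∖ Patch 2 splits into 2 disjoint pieces (area 2.5714, area 0.7).

2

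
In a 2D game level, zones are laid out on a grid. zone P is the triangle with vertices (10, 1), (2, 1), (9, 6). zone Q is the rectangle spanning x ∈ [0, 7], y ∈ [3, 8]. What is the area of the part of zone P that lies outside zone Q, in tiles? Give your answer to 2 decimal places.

|zone P| = 20, |zone P∩zone Q| = 1.7286.
|zone P ∖ zone Q| = |zone P| − |zone P∩zone Q| = 20 − 1.7286 = 18.27.

18.27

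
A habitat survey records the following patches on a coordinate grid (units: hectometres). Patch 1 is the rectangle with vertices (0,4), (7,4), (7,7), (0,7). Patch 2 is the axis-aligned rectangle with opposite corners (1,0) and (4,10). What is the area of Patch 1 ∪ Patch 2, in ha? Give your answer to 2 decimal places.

By inclusion–exclusion:
Individual areas: |Patch 1| = 21, |Patch 2| = 30.
|Patch 1∩Patch 2|: x∈[1,4], y∈[4,7] → 3·3 = 9.
|Patch 1 ∪ Patch 2| = 51 − 9 = 42.00.

42.00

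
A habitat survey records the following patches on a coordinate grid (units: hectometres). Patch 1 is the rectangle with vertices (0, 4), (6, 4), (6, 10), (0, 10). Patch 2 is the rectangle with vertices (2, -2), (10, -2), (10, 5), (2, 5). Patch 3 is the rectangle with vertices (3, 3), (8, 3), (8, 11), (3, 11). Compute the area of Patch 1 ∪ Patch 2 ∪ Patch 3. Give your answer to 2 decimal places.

By inclusion–exclusion:
Individual areas: |Patch 1| = 36, |Patch 2| = 56, |Patch 3| = 40.
|Patch 1∩Patch 2|: x∈[2,6], y∈[4,5] → 4·1 = 4.
|Patch 1∩Patch 3|: x∈[3,6], y∈[4,10] → 3·6 = 18.
|Patch 2∩Patch 3|: x∈[3,8], y∈[3,5] → 5·2 = 10.
|Patch 1∩Patch 2∩Patch 3| = 3.
|Patch 1 ∪ Patch 2 ∪ Patch 3| = 132 − 32 + 3 = 103.00.

103.00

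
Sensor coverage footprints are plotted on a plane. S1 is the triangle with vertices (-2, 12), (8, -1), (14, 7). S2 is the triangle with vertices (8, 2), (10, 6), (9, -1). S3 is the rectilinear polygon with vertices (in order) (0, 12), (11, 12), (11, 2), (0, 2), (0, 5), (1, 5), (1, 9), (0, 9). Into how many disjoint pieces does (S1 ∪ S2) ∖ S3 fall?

4

(S1 ∪ S2) ∖ S3 splits into 4 disjoint pieces (area 7.1985, area 0.3115, area 1.975, area 7.4062).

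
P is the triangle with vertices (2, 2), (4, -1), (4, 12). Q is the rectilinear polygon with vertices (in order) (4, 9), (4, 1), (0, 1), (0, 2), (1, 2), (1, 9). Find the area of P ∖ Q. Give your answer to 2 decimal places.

2.23

|P| = 13, |P∩Q| = 10.7667.
|P ∖ Q| = |P| − |P∩Q| = 13 − 10.7667 = 2.23.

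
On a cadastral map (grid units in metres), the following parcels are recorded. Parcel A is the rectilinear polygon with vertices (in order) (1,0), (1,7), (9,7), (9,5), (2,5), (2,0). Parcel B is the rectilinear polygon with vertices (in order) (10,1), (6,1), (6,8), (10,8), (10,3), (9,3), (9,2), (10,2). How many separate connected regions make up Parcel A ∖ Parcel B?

Parcel A ∖ Parcel B is a single connected region.

1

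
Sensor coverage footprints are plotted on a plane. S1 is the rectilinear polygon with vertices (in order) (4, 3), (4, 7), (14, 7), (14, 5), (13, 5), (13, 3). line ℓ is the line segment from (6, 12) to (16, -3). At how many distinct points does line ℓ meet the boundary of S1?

The segment meets the boundary at (9.333,7), (12,3).

2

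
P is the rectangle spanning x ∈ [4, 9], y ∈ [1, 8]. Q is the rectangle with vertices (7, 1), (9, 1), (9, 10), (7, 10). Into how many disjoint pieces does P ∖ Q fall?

P ∖ Q is a single connected region.

1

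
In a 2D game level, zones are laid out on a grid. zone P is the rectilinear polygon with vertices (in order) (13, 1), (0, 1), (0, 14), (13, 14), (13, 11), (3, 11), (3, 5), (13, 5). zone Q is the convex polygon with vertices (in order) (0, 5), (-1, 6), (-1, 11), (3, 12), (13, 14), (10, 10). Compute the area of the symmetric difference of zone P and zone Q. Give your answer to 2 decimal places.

|zone P| = 109, |zone Q| = 59.5, |zone P∩zone Q| = 34.25.
|zone P △ zone Q| = |zone P| + |zone Q| − 2·|zone P∩zone Q| = 109 + 59.5 − 68.5 = 100.00.

100.00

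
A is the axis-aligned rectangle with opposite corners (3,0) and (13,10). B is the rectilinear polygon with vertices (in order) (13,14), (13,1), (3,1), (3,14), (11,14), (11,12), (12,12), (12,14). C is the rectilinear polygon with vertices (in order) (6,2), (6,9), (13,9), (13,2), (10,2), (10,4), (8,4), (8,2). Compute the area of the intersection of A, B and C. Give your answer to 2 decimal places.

45.00

The intersection is the polygon with vertices (13,2), (10,2), (10,4), (8,4), (8,2), (6,2), (6,9), (13,9).
By the shoelace formula its area is 45.00.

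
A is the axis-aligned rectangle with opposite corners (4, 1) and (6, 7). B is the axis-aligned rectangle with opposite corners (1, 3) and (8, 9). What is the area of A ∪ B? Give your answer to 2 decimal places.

By inclusion–exclusion:
Individual areas: |A| = 12, |B| = 42.
|A∩B|: x∈[4,6], y∈[3,7] → 2·4 = 8.
|A ∪ B| = 54 − 8 = 46.00.

46.00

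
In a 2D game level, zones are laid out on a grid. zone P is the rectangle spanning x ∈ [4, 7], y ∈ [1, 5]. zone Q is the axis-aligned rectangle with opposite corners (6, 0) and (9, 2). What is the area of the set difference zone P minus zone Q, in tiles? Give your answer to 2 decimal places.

|zone P∩zone Q|: x∈[6,7], y∈[1,2] → 1·1 = 1.
|zone P| = 12.
|zone P ∖ zone Q| = |zone P| − |zone P∩zone Q| = 12 − 1 = 11.00.

11.00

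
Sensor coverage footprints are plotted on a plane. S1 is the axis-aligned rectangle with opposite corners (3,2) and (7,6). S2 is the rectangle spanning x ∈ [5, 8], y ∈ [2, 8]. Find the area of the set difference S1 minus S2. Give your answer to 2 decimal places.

|S1∩S2|: x∈[5,7], y∈[2,6] → 2·4 = 8.
|S1| = 16.
|S1 ∖ S2| = |S1| − |S1∩S2| = 16 − 8 = 8.00.

8.00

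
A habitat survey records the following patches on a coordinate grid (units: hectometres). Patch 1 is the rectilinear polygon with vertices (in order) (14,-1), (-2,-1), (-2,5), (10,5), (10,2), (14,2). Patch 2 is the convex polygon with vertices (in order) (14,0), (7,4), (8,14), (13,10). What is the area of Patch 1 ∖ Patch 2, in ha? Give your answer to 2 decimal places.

|Patch 1| = 84, |Patch 1∩Patch 2| = 8.8214.
|Patch 1 ∖ Patch 2| = |Patch 1| − |Patch 1∩Patch 2| = 84 − 8.8214 = 75.18.

75.18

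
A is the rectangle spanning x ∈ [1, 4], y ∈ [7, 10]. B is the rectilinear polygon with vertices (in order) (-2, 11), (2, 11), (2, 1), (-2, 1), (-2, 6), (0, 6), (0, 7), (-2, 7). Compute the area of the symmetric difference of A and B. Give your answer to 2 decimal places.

41.00

|A| = 9, |B| = 38, |A∩B| = 3.
|A △ B| = |A| + |B| − 2·|A∩B| = 9 + 38 − 6 = 41.00.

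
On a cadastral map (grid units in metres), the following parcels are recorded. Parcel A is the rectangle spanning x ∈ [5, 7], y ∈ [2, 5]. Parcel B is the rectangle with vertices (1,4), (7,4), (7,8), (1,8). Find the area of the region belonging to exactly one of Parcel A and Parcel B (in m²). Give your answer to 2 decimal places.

26.00

|Parcel A∩Parcel B|: x∈[5,7], y∈[4,5] → 2·1 = 2.
|Parcel A △ Parcel B| = |Parcel A| + |Parcel B| − 2·|Parcel A∩Parcel B| = 6 + 24 − 4 = 26.00.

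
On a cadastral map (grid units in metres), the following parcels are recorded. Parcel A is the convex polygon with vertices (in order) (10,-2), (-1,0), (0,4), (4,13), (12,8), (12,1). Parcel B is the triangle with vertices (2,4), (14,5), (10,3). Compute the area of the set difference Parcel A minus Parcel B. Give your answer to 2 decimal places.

122.83

|Parcel A| = 132, |Parcel A∩Parcel B| = 9.1667.
|Parcel A ∖ Parcel B| = |Parcel A| − |Parcel A∩Parcel B| = 132 − 9.1667 = 122.83.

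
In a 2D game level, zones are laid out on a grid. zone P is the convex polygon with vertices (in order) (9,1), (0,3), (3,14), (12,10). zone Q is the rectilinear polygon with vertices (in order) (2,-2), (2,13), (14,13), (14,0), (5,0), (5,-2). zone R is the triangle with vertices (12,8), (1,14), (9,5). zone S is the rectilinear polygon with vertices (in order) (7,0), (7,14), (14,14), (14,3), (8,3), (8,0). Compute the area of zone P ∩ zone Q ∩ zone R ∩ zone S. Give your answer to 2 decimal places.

The intersection is the polygon with vertices (11.436,8.308), (11,7), (9,5), (7,7.25), (7,10.727).
By the shoelace formula its area is 14.63.

14.63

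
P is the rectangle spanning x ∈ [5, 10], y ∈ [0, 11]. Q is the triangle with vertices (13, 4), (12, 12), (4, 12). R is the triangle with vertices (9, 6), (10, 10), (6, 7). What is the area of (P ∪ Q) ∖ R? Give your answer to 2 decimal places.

|P ∪ Q| = 76.4375.
|(P ∪ Q) ∩ R| = 6.5.
|(P ∪ Q) ∖ R| = 76.4375 − 6.5 = 69.94.

69.94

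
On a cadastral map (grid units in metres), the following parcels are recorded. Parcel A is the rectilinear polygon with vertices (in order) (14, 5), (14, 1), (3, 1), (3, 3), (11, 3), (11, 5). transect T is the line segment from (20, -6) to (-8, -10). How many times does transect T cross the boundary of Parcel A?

The segment lies entirely outside Parcel A and never meets its boundary.

0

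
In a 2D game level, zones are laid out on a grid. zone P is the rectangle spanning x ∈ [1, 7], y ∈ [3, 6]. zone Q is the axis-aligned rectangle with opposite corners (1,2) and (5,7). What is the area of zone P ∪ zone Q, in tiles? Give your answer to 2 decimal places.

26.00

By inclusion–exclusion:
Individual areas: |zone P| = 18, |zone Q| = 20.
|zone P∩zone Q|: x∈[1,5], y∈[3,6] → 4·3 = 12.
|zone P ∪ zone Q| = 38 − 12 = 26.00.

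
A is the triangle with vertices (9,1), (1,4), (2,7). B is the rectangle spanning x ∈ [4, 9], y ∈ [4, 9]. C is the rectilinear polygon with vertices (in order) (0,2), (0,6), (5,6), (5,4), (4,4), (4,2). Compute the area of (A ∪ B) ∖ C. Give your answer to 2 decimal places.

|A ∪ B| = 37.5357.
|(A ∪ B) ∩ C| = 8.7232.
|(A ∪ B) ∖ C| = 37.5357 − 8.7232 = 28.81.

28.81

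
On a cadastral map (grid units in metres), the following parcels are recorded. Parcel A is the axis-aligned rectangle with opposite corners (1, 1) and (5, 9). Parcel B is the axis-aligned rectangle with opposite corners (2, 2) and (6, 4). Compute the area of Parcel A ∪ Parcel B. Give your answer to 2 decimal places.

34.00

By inclusion–exclusion:
Individual areas: |Parcel A| = 32, |Parcel B| = 8.
|Parcel A∩Parcel B|: x∈[2,5], y∈[2,4] → 3·2 = 6.
|Parcel A ∪ Parcel B| = 40 − 6 = 34.00.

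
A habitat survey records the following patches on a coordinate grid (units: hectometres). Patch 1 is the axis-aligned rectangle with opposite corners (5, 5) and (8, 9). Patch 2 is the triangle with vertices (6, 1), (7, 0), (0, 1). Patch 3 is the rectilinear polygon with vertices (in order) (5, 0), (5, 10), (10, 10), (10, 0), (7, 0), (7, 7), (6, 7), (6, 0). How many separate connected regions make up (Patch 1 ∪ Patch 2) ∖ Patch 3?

3

(Patch 1 ∪ Patch 2) ∖ Patch 3 splits into 3 disjoint pieces (area 2, area 0.4286, area 1.7857).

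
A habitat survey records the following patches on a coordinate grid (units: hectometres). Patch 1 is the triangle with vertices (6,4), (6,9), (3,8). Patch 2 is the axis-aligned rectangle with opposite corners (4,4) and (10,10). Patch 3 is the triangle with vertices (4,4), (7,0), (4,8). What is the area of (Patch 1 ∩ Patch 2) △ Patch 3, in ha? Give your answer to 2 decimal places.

|Patch 1 ∩ Patch 2| = 6.6667.
|(Patch 1 ∩ Patch 2) ∩ Patch 3| = 0.6667.
|(Patch 1 ∩ Patch 2) △ Patch 3| = 6.6667 + 6 − 1.3333 = 11.33.

11.33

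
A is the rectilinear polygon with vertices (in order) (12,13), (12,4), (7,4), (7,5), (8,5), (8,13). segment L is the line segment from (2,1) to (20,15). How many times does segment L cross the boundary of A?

4

The segment meets the boundary at (8,5.667), (7.143,5), (7,4.889), (12,8.778).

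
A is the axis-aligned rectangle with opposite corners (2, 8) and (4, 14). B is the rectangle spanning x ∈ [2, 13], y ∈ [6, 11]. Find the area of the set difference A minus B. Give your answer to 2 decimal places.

6.00

|A∩B|: x∈[2,4], y∈[8,11] → 2·3 = 6.
|A| = 12.
|A ∖ B| = |A| − |A∩B| = 12 − 6 = 6.00.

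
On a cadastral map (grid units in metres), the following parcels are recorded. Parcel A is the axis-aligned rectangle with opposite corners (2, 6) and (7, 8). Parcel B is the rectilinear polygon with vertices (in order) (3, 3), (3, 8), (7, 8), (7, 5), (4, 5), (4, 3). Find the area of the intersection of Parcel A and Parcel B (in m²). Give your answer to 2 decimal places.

8.00

The intersection is the polygon with vertices (7,6), (3,6), (3,8), (7,8).
By the shoelace formula its area is 8.00.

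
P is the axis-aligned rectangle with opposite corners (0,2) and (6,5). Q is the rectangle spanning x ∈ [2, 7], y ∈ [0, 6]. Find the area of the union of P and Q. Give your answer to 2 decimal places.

36.00

By inclusion–exclusion:
Individual areas: |P| = 18, |Q| = 30.
|P∩Q|: x∈[2,6], y∈[2,5] → 4·3 = 12.
|P ∪ Q| = 48 − 12 = 36.00.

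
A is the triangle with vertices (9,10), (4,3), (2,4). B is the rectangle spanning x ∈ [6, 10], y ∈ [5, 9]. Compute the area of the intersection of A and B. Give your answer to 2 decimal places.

2.22

The intersection is the polygon with vertices (6,5.8), (6,7.429), (7.833,9), (8.286,9).
By the shoelace formula its area is 2.22.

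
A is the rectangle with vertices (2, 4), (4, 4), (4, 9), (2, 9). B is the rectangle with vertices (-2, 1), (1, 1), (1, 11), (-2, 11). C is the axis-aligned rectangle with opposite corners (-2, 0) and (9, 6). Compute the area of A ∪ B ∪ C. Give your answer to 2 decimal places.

By inclusion–exclusion:
Individual areas: |A| = 10, |B| = 30, |C| = 66.
|A∩B| = 0 (no overlap).
|A∩C|: x∈[2,4], y∈[4,6] → 2·2 = 4.
|B∩C|: x∈[-2,1], y∈[1,6] → 3·5 = 15.
|A∩B∩C| = 0.
|A ∪ B ∪ C| = 106 − 19 + 0 = 87.00.

87.00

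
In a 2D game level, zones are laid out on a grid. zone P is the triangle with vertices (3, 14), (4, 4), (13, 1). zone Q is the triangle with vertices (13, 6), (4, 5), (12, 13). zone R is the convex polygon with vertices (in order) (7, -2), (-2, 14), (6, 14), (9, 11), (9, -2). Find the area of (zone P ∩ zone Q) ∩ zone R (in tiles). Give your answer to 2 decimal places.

The region (zone P ∩ zone Q) ∩ zone R is the polygon with vertices (4,5), (7.348,8.348), (9,6.2), (9,5.556).
By the shoelace formula its area is 7.97.

7.97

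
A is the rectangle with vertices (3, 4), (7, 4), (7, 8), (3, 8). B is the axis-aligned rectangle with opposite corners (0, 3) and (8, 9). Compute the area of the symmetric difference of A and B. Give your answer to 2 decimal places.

|A∩B|: x∈[3,7], y∈[4,8] → 4·4 = 16.
|A △ B| = |A| + |B| − 2·|A∩B| = 16 + 48 − 32 = 32.00.

32.00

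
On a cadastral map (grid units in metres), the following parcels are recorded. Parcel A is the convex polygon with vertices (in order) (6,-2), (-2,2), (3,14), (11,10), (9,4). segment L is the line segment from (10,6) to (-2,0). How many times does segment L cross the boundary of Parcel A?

2

The segment meets the boundary at (0,1), (9.6,5.8).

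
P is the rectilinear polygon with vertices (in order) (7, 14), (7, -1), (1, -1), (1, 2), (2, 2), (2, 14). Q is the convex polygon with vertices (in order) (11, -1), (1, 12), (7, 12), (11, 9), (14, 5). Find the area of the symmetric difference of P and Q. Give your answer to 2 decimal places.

106.50

|P| = 78, |Q| = 74, |P∩Q| = 22.75.
|P △ Q| = |P| + |Q| − 2·|P∩Q| = 78 + 74 − 45.5 = 106.50.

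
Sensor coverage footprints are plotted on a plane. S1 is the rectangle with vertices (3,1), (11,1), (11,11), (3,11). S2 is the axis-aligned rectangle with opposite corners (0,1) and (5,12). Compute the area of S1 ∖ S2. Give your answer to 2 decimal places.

60.00

|S1∩S2|: x∈[3,5], y∈[1,11] → 2·10 = 20.
|S1| = 80.
|S1 ∖ S2| = |S1| − |S1∩S2| = 80 − 20 = 60.00.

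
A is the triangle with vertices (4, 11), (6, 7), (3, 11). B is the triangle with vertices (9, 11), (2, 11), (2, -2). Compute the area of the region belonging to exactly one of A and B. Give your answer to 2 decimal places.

43.50

|A| = 2, |B| = 45.5, |A∩B| = 2.
|A △ B| = |A| + |B| − 2·|A∩B| = 2 + 45.5 − 4 = 43.50.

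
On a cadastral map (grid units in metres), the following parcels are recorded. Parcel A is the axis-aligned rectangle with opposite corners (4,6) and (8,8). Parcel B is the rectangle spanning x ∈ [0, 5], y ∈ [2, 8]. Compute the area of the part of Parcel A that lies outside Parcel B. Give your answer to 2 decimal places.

6.00

|Parcel A∩Parcel B|: x∈[4,5], y∈[6,8] → 1·2 = 2.
|Parcel A| = 8.
|Parcel A ∖ Parcel B| = |Parcel A| − |Parcel A∩Parcel B| = 8 − 2 = 6.00.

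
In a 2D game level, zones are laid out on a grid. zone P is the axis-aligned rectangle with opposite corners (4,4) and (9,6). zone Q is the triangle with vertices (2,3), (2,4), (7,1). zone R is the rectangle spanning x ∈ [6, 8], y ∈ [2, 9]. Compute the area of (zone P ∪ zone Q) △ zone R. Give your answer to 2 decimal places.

18.50

|zone P ∪ zone Q| = 12.5.
|(zone P ∪ zone Q) ∩ zone R| = 4.
|(zone P ∪ zone Q) △ zone R| = 12.5 + 14 − 8 = 18.50.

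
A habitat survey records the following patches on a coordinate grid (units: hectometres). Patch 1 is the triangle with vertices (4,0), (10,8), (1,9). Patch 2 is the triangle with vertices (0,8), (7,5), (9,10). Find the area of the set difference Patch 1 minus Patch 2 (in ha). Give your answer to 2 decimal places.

|Patch 1| = 39, |Patch 1∩Patch 2| = 15.203.
|Patch 1 ∖ Patch 2| = |Patch 1| − |Patch 1∩Patch 2| = 39 − 15.203 = 23.80.

23.80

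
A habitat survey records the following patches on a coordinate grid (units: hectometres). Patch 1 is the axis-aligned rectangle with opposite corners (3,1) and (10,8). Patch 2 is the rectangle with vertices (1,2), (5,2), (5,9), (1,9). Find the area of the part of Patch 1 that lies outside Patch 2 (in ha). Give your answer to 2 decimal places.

37.00

|Patch 1∩Patch 2|: x∈[3,5], y∈[2,8] → 2·6 = 12.
|Patch 1| = 49.
|Patch 1 ∖ Patch 2| = |Patch 1| − |Patch 1∩Patch 2| = 49 − 12 = 37.00.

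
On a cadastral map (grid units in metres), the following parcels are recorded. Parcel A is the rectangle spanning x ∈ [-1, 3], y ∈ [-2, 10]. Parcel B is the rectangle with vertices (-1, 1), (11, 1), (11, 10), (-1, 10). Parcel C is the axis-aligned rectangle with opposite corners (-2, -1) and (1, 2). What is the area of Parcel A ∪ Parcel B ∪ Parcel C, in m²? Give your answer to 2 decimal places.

By inclusion–exclusion:
Individual areas: |Parcel A| = 48, |Parcel B| = 108, |Parcel C| = 9.
|Parcel A∩Parcel B|: x∈[-1,3], y∈[1,10] → 4·9 = 36.
|Parcel A∩Parcel C|: x∈[-1,1], y∈[-1,2] → 2·3 = 6.
|Parcel B∩Parcel C|: x∈[-1,1], y∈[1,2] → 2·1 = 2.
|Parcel A∩Parcel B∩Parcel C| = 2.
|Parcel A ∪ Parcel B ∪ Parcel C| = 165 − 44 + 2 = 123.00.

123.00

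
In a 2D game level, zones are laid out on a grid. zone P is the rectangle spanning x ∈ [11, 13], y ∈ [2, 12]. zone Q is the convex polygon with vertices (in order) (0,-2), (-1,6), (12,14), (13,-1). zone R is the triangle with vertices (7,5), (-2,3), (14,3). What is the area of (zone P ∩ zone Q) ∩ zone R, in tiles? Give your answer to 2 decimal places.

1.05

The region (zone P ∩ zone Q) ∩ zone R is the polygon with vertices (11,3.857), (12.709,3.369), (12.733,3), (11,3).
By the shoelace formula its area is 1.05.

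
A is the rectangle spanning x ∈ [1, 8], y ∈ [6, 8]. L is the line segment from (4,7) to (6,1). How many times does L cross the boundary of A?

1

The segment meets the boundary at (4.333,6).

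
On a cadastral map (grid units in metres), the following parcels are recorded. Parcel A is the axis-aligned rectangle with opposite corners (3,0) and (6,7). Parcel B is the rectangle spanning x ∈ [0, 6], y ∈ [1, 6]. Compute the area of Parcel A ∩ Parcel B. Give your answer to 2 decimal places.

15.00

|Parcel A∩Parcel B|: x∈[3,6], y∈[1,6] → 3·5 = 15.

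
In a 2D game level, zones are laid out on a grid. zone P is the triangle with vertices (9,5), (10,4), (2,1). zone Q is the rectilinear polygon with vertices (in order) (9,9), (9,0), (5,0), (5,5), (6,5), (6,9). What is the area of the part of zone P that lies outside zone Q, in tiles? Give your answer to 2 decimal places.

|zone P| = 5.5, |zone P∩zone Q| = 3.9286.
|zone P ∖ zone Q| = |zone P| − |zone P∩zone Q| = 5.5 − 3.9286 = 1.57.

1.57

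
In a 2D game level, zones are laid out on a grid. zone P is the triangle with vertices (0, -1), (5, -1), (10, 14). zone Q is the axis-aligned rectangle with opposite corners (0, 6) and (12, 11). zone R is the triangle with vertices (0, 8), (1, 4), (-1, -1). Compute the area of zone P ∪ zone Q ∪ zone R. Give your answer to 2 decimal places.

94.33

By inclusion–exclusion:
Individual areas: |zone P| = 37.5, |zone Q| = 60, |zone R| = 6.5.
|zone P∩zone Q| = 9.1667.
|zone P∩zone R| = 0.
|zone Q∩zone R| = 0.5.
|zone P∩zone Q∩zone R| = 0.
|zone P ∪ zone Q ∪ zone R| = 104 − 9.6667 + 0 = 94.33.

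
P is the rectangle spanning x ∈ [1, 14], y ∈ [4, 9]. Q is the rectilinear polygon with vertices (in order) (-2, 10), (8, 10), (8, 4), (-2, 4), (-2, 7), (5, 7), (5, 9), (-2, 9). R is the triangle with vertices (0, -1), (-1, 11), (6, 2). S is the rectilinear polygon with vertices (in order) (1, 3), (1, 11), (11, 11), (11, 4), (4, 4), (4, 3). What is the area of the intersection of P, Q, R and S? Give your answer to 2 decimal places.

The intersection is the polygon with vertices (1,7), (2.111,7), (4.444,4), (4,4), (1,4).
By the shoelace formula its area is 6.83.

6.83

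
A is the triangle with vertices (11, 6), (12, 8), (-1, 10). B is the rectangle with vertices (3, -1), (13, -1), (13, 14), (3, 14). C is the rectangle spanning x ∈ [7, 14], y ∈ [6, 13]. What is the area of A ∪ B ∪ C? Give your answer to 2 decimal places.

By inclusion–exclusion:
Individual areas: |A| = 14, |B| = 150, |C| = 49.
|A∩B| = 12.5641.
|A∩C| = 8.2564.
|B∩C|: x∈[7,13], y∈[6,13] → 6·7 = 42.
|A∩B∩C| = 8.2564.
|A ∪ B ∪ C| = 213 − 62.8205 + 8.2564 = 158.44.

158.44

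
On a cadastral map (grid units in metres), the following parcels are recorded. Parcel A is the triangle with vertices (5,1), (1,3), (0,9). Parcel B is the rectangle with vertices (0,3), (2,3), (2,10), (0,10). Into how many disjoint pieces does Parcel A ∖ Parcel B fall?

1

Parcel A ∖ Parcel B is a single connected region.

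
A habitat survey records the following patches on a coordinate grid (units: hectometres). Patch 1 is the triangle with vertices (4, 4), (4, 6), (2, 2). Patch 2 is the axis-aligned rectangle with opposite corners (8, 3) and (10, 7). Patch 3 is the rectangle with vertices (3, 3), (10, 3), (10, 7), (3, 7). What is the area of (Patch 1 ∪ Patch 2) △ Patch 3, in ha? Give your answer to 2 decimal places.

|Patch 1 ∪ Patch 2| = 10.
|(Patch 1 ∪ Patch 2) ∩ Patch 3| = 9.5.
|(Patch 1 ∪ Patch 2) △ Patch 3| = 10 + 28 − 19 = 19.00.

19.00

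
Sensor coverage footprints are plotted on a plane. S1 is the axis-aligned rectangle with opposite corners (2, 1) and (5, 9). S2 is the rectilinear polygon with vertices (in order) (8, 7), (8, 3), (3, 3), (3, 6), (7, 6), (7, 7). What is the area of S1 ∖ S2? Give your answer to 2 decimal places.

|S1| = 24, |S1∩S2| = 6.
|S1 ∖ S2| = |S1| − |S1∩S2| = 24 − 6 = 18.00.

18.00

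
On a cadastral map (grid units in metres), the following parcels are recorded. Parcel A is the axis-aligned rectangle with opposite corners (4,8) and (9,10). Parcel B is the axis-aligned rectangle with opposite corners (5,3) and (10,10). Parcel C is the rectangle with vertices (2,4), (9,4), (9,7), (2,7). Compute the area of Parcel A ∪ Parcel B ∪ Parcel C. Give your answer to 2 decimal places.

By inclusion–exclusion:
Individual areas: |Parcel A| = 10, |Parcel B| = 35, |Parcel C| = 21.
|Parcel A∩Parcel B|: x∈[5,9], y∈[8,10] → 4·2 = 8.
|Parcel A∩Parcel C| = 0 (no overlap).
|Parcel B∩Parcel C|: x∈[5,9], y∈[4,7] → 4·3 = 12.
|Parcel A∩Parcel B∩Parcel C| = 0.
|Parcel A ∪ Parcel B ∪ Parcel C| = 66 − 20 + 0 = 46.00.

46.00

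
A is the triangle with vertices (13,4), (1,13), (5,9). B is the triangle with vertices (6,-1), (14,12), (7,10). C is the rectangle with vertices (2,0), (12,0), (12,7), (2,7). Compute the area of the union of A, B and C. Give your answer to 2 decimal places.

94.67

By inclusion–exclusion:
Individual areas: |A| = 6, |B| = 37.5, |C| = 70.
|A∩B| = 1.8967.
|A∩C| = 1.1375.
|B∩C| = 16.521.
|A∩B∩C| = 0.7247.
|A ∪ B ∪ C| = 113.5 − 19.5551 + 0.7247 = 94.67.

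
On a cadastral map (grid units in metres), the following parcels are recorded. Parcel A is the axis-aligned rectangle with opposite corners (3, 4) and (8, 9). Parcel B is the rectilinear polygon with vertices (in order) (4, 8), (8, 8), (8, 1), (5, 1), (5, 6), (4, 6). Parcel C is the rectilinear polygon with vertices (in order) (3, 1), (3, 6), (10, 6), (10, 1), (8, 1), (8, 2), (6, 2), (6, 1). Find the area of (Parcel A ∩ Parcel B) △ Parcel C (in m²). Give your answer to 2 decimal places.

|Parcel A ∩ Parcel B| = 14.
|(Parcel A ∩ Parcel B) ∩ Parcel C| = 6.
|(Parcel A ∩ Parcel B) △ Parcel C| = 14 + 33 − 12 = 35.00.

35.00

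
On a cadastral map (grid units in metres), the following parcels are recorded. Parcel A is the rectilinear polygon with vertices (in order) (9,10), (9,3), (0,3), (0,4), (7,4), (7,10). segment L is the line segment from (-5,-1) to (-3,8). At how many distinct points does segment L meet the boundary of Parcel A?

0

The segment lies entirely outside Parcel A and never meets its boundary.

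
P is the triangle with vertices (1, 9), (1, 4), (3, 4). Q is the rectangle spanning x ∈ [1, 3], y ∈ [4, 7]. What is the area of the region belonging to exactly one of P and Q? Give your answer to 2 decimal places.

|P| = 5, |Q| = 6, |P∩Q| = 4.2.
|P △ Q| = |P| + |Q| − 2·|P∩Q| = 5 + 6 − 8.4 = 2.60.

2.60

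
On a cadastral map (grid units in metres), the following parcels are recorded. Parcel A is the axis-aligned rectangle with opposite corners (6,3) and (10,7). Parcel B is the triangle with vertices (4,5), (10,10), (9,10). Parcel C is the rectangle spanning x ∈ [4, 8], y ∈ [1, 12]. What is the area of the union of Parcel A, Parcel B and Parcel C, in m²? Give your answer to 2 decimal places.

By inclusion–exclusion:
Individual areas: |Parcel A| = 16, |Parcel B| = 2.5, |Parcel C| = 44.
|Parcel A∩Parcel B| = 0.0667.
|Parcel A∩Parcel C|: x∈[6,8], y∈[3,7] → 2·4 = 8.
|Parcel B∩Parcel C| = 1.3333.
|Parcel A∩Parcel B∩Parcel C| = 0.0667.
|Parcel A ∪ Parcel B ∪ Parcel C| = 62.5 − 9.4 + 0.0667 = 53.17.

53.17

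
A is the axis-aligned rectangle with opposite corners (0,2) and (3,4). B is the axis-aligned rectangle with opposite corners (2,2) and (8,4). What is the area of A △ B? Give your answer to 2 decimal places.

|A∩B|: x∈[2,3], y∈[2,4] → 1·2 = 2.
|A △ B| = |A| + |B| − 2·|A∩B| = 6 + 12 − 4 = 14.00.

14.00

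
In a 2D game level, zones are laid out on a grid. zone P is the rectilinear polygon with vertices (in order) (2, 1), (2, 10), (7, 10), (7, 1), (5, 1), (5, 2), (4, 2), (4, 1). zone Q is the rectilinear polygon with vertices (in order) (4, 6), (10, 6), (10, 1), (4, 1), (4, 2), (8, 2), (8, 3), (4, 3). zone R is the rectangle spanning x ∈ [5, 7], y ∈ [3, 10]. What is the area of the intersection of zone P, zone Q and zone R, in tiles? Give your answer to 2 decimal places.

The intersection is the polygon with vertices (7,6), (7,3), (5,3), (5,6).
By the shoelace formula its area is 6.00.

6.00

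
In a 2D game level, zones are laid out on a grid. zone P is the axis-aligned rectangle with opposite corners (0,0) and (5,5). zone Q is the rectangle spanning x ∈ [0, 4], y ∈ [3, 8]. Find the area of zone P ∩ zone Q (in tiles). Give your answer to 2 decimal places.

|zone P∩zone Q|: x∈[0,4], y∈[3,5] → 4·2 = 8.

8.00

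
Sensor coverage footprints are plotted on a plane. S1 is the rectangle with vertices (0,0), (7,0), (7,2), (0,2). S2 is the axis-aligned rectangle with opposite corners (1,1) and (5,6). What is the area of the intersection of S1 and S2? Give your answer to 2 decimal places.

|S1∩S2|: x∈[1,5], y∈[1,2] → 4·1 = 4.

4.00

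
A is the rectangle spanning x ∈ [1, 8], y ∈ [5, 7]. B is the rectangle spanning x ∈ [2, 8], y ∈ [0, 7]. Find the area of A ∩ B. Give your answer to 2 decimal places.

12.00

|A∩B|: x∈[2,8], y∈[5,7] → 6·2 = 12.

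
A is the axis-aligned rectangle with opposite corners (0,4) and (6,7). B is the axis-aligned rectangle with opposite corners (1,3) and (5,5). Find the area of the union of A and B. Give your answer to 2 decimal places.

22.00

By inclusion–exclusion:
Individual areas: |A| = 18, |B| = 8.
|A∩B|: x∈[1,5], y∈[4,5] → 4·1 = 4.
|A ∪ B| = 26 − 4 = 22.00.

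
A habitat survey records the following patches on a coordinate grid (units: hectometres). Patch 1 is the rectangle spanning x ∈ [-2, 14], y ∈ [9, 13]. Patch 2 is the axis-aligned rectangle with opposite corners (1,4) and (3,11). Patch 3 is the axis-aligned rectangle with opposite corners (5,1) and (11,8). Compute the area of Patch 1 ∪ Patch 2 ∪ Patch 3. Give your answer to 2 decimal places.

By inclusion–exclusion:
Individual areas: |Patch 1| = 64, |Patch 2| = 14, |Patch 3| = 42.
|Patch 1∩Patch 2|: x∈[1,3], y∈[9,11] → 2·2 = 4.
|Patch 1∩Patch 3| = 0 (no overlap).
|Patch 2∩Patch 3| = 0 (no overlap).
|Patch 1∩Patch 2∩Patch 3| = 0.
|Patch 1 ∪ Patch 2 ∪ Patch 3| = 120 − 4 + 0 = 116.00.

116.00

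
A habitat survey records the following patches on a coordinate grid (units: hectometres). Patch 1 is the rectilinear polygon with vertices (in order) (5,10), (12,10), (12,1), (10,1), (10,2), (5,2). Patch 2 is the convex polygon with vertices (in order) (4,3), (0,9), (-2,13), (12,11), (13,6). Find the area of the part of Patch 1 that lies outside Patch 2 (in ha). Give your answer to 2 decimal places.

|Patch 1| = 58, |Patch 1∩Patch 2| = 38.5.
|Patch 1 ∖ Patch 2| = |Patch 1| − |Patch 1∩Patch 2| = 58 − 38.5 = 19.50.

19.50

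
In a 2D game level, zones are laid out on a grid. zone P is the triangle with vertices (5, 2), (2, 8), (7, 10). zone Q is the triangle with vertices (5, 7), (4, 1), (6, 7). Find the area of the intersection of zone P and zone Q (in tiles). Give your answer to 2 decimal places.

The intersection is the polygon with vertices (4.375,3.25), (5,7), (6,7), (4.6,2.8).
By the shoelace formula its area is 2.66.

2.66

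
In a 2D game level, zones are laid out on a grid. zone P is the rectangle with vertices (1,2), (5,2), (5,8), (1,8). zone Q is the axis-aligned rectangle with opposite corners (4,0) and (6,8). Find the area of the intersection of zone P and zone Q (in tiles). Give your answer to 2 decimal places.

6.00

|zone P∩zone Q|: x∈[4,5], y∈[2,8] → 1·6 = 6.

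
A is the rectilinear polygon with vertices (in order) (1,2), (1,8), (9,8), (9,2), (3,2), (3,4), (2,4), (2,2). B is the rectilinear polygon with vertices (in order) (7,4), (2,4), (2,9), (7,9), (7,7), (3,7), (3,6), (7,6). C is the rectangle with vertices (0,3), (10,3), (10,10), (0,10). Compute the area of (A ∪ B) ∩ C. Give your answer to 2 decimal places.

44.00

|A ∪ B| = 51.
|(A ∪ B) ∩ C| = 44.00.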